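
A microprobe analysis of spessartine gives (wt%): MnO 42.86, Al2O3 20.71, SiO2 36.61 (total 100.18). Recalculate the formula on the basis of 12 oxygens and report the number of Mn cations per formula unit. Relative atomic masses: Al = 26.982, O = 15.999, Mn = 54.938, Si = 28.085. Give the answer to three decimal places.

MnO (M=70.937): mol = 0.60420; Mn = 0.60420, O = 0.60420.
Al2O3 (M=101.961): mol = 0.20312; Al = 0.40624, O = 0.60936.
SiO2 (M=60.083): mol = 0.60932; Si = 0.60932, O = 1.21864.
ΣO = 2.43220; factor = 12/ΣO = 4.93380.
Mn apfu = 0.60420 × 4.93380 = 2.981.

2.981 Mn apfu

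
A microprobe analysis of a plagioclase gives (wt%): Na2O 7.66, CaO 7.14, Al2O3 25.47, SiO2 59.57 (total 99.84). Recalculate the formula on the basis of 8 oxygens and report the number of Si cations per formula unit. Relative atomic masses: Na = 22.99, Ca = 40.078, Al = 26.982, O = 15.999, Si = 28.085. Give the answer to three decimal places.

2.659 Si apfu

7.66 wt% Na2O ÷ 61.979 g/mol = 0.12359 mol, giving 0.24718 Na and 0.12359 O.
7.14 wt% CaO ÷ 56.077 g/mol = 0.12732 mol, giving 0.12732 Ca and 0.12732 O.
25.47 wt% Al2O3 ÷ 101.961 g/mol = 0.24980 mol, giving 0.49960 Al and 0.74940 O.
59.57 wt% SiO2 ÷ 60.083 g/mol = 0.99146 mol, giving 0.99146 Si and 1.98292 O.
Oxygen sums to 2.98323; scaling by 8/2.98323 = 2.68166 puts the formula on 8 O.
Si: 0.99146 × 2.68166 = 2.659 atoms per formula unit.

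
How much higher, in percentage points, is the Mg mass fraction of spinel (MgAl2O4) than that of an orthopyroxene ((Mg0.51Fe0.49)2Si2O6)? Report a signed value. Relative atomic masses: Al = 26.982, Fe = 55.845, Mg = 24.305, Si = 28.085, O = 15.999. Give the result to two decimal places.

Mg in MgAl2O4: molar mass 142.265 g/mol; 1×24.305 = 24.305 g → 17.08 wt%.
Mg in (Mg0.51Fe0.49)2Si2O6: molar mass 231.683 g/mol; 1.02×24.305 = 24.791 g → 10.70 wt%.
Difference = 17.08 − 10.70 = 6.38 percentage points.

6.38 percentage points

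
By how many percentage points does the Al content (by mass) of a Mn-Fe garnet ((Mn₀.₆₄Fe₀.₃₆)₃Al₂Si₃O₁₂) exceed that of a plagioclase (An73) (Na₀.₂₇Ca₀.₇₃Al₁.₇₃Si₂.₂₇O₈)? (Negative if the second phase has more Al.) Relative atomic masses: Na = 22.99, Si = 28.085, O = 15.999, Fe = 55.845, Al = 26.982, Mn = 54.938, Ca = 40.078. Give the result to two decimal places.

Al in (Mn₀.₆₄Fe₀.₃₆)₃Al₂Si₃O₁₂: molar mass 496.001 g/mol; 2×26.982 = 53.964 g → 10.88 wt%.
Al in Na₀.₂₇Ca₀.₇₃Al₁.₇₃Si₂.₂₇O₈: molar mass 273.888 g/mol; 1.73×26.982 = 46.679 g → 17.04 wt%.
Difference = 10.88 − 17.04 = -6.16 percentage points.

-6.16 percentage points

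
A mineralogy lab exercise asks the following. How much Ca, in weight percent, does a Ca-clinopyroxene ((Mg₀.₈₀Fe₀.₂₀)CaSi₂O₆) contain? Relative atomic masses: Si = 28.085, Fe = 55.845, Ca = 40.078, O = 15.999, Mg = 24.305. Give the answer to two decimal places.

17.98 weight percent

Molar mass of (Mg₀.₈₀Fe₀.₂₀)CaSi₂O₆: 0.80×24.305 + 0.20×55.845 + 1×40.078 + 2×28.085 + 6×15.999 = 222.855 g/mol.
Mass of Ca per formula unit: 1 × 40.078 = 40.078 g.
Weight fraction Ca = 40.078 / 222.855 = 0.1798.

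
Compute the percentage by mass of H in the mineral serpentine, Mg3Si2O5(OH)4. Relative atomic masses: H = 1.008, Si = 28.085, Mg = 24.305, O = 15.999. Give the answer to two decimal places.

Molar mass of Mg3Si2O5(OH)4: 3×24.305 + 2×28.085 + 9×15.999 + 4×1.008 = 277.108 g/mol.
Mass of H per formula unit: 4 × 1.008 = 4.032 g.
Weight fraction H = 4.032 / 277.108 = 0.0146.

1.46 wt%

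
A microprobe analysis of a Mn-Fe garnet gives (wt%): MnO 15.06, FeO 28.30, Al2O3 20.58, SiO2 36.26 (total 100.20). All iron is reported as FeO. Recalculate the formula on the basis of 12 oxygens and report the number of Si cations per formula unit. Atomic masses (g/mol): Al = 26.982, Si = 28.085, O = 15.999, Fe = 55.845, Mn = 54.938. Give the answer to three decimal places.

15.06 wt% MnO ÷ 70.937 g/mol = 0.21230 mol, giving 0.21230 Mn and 0.21230 O.
28.30 wt% FeO ÷ 71.844 g/mol = 0.39391 mol, giving 0.39391 Fe and 0.39391 O.
20.58 wt% Al2O3 ÷ 101.961 g/mol = 0.20184 mol, giving 0.40368 Al and 0.60552 O.
36.26 wt% SiO2 ÷ 60.083 g/mol = 0.60350 mol, giving 0.60350 Si and 1.20700 O.
Oxygen sums to 2.41873; scaling by 12/2.41873 = 4.96128 puts the formula on 12 O.
Si: 0.60350 × 4.96128 = 2.994 atoms per formula unit.

2.994 Si apfu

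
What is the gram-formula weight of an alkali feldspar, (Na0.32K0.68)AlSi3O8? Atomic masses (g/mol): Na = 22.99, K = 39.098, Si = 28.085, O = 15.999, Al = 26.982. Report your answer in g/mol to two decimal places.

273.17 g/mol

Na: 0.32 × 22.99 = 7.3568
K: 0.68 × 39.098 = 26.5866
Al: 1 × 26.982 = 26.9820
Si: 3 × 28.085 = 84.2550
O: 8 × 15.999 = 127.9920
Summing the contributions gives the formula mass.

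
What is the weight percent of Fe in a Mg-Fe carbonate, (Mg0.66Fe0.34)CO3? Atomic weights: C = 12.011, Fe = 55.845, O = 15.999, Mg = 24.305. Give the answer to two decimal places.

19.98 wt%

Molar mass of (Mg0.66Fe0.34)CO3: 0.66·24.305 + 0.34·55.845 + 1·12.011 + 3·15.999 = 95.037 g/mol.
Mass of Fe per formula unit: 0.34 × 55.845 = 18.987 g.
Weight fraction Fe = 18.987 / 95.037 = 0.1998.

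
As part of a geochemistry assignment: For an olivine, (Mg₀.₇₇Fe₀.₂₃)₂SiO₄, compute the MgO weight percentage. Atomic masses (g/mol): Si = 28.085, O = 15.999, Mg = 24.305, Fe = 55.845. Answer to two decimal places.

39.99 wt%

Molar mass of (Mg₀.₇₇Fe₀.₂₃)₂SiO₄ = 1.54*24.305 + 0.46*55.845 + 1*28.085 + 4*15.999 = 155.199 g/mol.
Each formula unit contains 1.54 Mg, equivalent to 1.54/1 = 1.5400 mol MgO.
M(MgO) = 1×24.305 + 1×15.999 = 40.304 g/mol.
Mass of MgO per formula unit = 1.5400 × 40.304 = 62.068 g.
MgO wt% = 62.068 / 155.199 × 100 = 39.99%.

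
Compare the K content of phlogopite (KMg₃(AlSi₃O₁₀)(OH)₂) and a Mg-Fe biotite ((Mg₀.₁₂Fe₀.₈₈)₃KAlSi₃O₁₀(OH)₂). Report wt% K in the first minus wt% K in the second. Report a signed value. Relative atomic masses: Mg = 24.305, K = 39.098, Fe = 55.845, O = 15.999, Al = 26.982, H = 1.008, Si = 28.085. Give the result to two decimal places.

K in KMg₃(AlSi₃O₁₀)(OH)₂: molar mass 417.254 g/mol; 1×39.098 = 39.098 g → 9.37 wt%.
K in (Mg₀.₁₂Fe₀.₈₈)₃KAlSi₃O₁₀(OH)₂: molar mass 500.520 g/mol; 1×39.098 = 39.098 g → 7.81 wt%.
Difference = 9.37 − 7.81 = 1.56 percentage points.

1.56 percentage points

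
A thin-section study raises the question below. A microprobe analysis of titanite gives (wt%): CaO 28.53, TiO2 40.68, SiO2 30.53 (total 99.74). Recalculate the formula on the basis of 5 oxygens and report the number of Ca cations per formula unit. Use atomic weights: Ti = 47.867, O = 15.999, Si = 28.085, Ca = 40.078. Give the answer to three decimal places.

28.53 wt% CaO ÷ 56.077 g/mol = 0.50876 mol, giving 0.50876 Ca and 0.50876 O.
40.68 wt% TiO2 ÷ 79.865 g/mol = 0.50936 mol, giving 0.50936 Ti and 1.01872 O.
30.53 wt% SiO2 ÷ 60.083 g/mol = 0.50813 mol, giving 0.50813 Si and 1.01626 O.
Oxygen sums to 2.54374; scaling by 5/2.54374 = 1.96561 puts the formula on 5 O.
Ca: 0.50876 × 1.96561 = 1.000 atoms per formula unit.

1.000 Ca apfu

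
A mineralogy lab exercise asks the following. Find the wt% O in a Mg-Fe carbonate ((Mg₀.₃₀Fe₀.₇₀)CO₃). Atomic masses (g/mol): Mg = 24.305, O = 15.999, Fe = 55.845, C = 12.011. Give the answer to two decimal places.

45.11 mass %

Formula mass = 0.30*24.305 + 0.70*55.845 + 1*12.011 + 3*15.999 = 106.391 g/mol, of which 47.997 g is O.
So O makes up 47.997/106.391 = 0.4511 of the mass, i.e. 45.11%.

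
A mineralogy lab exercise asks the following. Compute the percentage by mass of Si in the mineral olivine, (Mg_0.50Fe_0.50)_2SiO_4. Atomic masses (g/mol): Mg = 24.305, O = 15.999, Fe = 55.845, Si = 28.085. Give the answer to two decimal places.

16.31 weight percent

Formula mass = 1*24.305 + 1*55.845 + 1*28.085 + 4*15.999 = 172.231 g/mol, of which 28.085 g is Si.
So Si makes up 28.085/172.231 = 0.1631 of the mass, i.e. 16.31%.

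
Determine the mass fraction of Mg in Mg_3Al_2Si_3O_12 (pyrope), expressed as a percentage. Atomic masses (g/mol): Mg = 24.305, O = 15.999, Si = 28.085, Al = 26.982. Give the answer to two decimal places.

Molar mass of Mg_3Al_2Si_3O_12: 3×24.305 + 2×26.982 + 3×28.085 + 12×15.999 = 403.122 g/mol.
Mass of Mg per formula unit: 3 × 24.305 = 72.915 g.
Weight fraction Mg = 72.915 / 403.122 = 0.1809.

18.09 wt%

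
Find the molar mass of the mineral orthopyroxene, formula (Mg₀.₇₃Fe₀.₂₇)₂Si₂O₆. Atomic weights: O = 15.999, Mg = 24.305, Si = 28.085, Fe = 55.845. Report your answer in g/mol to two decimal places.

217.81 g/mol

The formula mass is the sum 1.46*24.305 + 0.54*55.845 + 2*28.085 + 6*15.999.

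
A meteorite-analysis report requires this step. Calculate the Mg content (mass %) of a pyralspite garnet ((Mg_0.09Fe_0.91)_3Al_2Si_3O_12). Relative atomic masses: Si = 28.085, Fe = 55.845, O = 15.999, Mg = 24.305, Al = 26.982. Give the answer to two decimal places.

Molar mass of (Mg_0.09Fe_0.91)_3Al_2Si_3O_12: 0.27*24.305 + 2.73*55.845 + 2*26.982 + 3*28.085 + 12*15.999 = 489.226 g/mol.
Mass of Mg per formula unit: 0.27 × 24.305 = 6.562 g.
Weight fraction Mg = 6.562 / 489.226 = 0.0134.

1.34 mass %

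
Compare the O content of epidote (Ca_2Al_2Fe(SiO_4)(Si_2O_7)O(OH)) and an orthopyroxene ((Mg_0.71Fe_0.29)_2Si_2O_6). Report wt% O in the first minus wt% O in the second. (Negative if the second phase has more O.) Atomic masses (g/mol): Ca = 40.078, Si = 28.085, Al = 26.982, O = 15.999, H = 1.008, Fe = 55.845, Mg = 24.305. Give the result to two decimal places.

-0.78 percentage points

M(Ca_2Al_2Fe(SiO_4)(Si_2O_7)O(OH)) = 483.215 g/mol, so wt% O = 207.987/483.215 × 100 = 43.04%.
M((Mg_0.71Fe_0.29)_2Si_2O_6) = 219.067 g/mol, so wt% O = 95.994/219.067 × 100 = 43.82%.
43.04 − 43.82 = -0.78 pp.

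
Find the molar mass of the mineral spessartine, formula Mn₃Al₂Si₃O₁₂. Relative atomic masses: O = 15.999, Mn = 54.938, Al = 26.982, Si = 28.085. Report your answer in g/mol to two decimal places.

495.02 g/mol

M = 3·54.938 + 2·26.982 + 3·28.085 + 12·15.999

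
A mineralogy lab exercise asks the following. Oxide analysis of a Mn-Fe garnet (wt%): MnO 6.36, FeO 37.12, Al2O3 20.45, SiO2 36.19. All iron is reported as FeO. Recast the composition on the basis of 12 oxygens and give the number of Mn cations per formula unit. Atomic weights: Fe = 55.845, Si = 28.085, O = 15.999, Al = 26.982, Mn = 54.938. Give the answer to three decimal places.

MnO (M=70.937): mol = 0.08966; Mn = 0.08966, O = 0.08966.
FeO (M=71.844): mol = 0.51668; Fe = 0.51668, O = 0.51668.
Al2O3 (M=101.961): mol = 0.20057; Al = 0.40114, O = 0.60171.
SiO2 (M=60.083): mol = 0.60233; Si = 0.60233, O = 1.20466.
ΣO = 2.41271; factor = 12/ΣO = 4.97366.
Mn apfu = 0.08966 × 4.97366 = 0.446.

0.446 Mn apfu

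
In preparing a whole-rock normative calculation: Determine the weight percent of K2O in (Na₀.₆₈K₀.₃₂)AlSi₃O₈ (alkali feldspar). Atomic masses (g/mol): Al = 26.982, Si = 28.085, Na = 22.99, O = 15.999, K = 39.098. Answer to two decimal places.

M((Na₀.₆₈K₀.₃₂)AlSi₃O₈) = 267.374 g/mol; M(K2O) = 94.195 g/mol.
Moles K2O per formula unit = 0.32 K ÷ 2 = 0.1600.
K2O fraction = (0.1600 × 94.195) / 267.374 = 15.071/267.374 = 0.0564.

5.64 wt%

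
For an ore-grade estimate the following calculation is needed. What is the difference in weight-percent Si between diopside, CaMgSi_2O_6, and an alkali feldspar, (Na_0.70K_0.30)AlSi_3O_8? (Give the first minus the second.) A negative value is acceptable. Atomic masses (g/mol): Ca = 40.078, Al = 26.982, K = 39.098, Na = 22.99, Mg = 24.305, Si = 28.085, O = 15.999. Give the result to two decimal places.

First mineral: 56.170 g Si in 216.547 g formula = 25.94 wt% Si.
Second mineral: 84.255 g Si in 267.051 g formula = 31.55 wt% Si.
25.94% − 31.55% gives a difference of -5.61 percentage points.

-5.61 percentage points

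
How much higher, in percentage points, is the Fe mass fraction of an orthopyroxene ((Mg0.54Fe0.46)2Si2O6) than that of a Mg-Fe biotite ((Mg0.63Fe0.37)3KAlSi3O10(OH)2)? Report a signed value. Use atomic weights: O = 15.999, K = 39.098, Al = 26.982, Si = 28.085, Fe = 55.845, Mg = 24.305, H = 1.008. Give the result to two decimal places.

8.65 percentage points

First mineral: 51.377 g Fe in 229.791 g formula = 22.36 wt% Fe.
Second mineral: 61.988 g Fe in 452.263 g formula = 13.71 wt% Fe.
22.36% − 13.71% gives a difference of 8.65 percentage points.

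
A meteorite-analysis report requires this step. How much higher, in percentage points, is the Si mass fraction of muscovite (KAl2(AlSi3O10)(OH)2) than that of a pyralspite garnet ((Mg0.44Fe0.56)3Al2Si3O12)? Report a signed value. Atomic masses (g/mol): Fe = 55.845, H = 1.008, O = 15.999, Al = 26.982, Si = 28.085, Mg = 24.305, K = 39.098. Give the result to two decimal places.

2.68 percentage points

First mineral: 84.255 g Si in 398.303 g formula = 21.15 wt% Si.
Second mineral: 84.255 g Si in 456.109 g formula = 18.47 wt% Si.
21.15% − 18.47% gives a difference of 2.68 percentage points.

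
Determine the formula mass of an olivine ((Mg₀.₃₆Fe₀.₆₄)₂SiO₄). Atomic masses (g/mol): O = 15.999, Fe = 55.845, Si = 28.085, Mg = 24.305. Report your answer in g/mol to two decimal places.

M = 0.72·24.305 + 1.28·55.845 + 1·28.085 + 4·15.999

181.06 g/mol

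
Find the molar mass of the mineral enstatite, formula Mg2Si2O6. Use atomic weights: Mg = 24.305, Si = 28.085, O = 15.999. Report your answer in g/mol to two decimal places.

Mg: 2 × 24.305 = 48.6100
Si: 2 × 28.085 = 56.1700
O: 6 × 15.999 = 95.9940
Summing the contributions gives the formula mass.

200.77 g/mol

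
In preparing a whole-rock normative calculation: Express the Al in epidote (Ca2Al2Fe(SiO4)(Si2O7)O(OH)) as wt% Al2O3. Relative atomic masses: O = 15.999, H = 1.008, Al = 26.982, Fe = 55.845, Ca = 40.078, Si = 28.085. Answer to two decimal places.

Molar mass of Ca2Al2Fe(SiO4)(Si2O7)O(OH) = 2×40.078 + 2×26.982 + 1×55.845 + 3×28.085 + 13×15.999 + 1×1.008 = 483.215 g/mol.
Each formula unit contains 2 Al, equivalent to 2/2 = 1.0000 mol Al2O3.
M(Al2O3) = 2×26.982 + 3×15.999 = 101.961 g/mol.
Mass of Al2O3 per formula unit = 1.0000 × 101.961 = 101.961 g.
Al2O3 wt% = 101.961 / 483.215 × 100 = 21.10%.

21.10 wt%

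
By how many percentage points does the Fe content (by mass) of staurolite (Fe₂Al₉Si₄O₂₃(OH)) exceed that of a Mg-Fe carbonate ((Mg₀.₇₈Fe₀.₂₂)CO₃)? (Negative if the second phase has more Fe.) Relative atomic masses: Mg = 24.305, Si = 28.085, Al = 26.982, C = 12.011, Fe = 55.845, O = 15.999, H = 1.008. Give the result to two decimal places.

First mineral: 111.690 g Fe in 851.852 g formula = 13.11 wt% Fe.
Second mineral: 12.286 g Fe in 91.252 g formula = 13.46 wt% Fe.
13.11% − 13.46% gives a difference of -0.35 percentage points.

-0.35 percentage points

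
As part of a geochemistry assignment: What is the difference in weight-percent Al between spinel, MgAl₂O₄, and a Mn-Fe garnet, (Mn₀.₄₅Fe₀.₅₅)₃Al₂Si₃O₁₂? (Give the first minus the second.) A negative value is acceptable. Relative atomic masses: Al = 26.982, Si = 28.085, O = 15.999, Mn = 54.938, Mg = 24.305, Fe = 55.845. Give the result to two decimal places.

27.06 percentage points

First mineral: 53.964 g Al in 142.265 g formula = 37.93 wt% Al.
Second mineral: 53.964 g Al in 496.518 g formula = 10.87 wt% Al.
37.93% − 10.87% gives a difference of 27.06 percentage points.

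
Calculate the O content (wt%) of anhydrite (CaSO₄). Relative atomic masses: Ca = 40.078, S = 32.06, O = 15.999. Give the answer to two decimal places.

47.01 wt%

M(CaSO₄) = 136.134 g/mol.
O contributes 4 × 15.999 = 63.996 g per mole.
63.996/136.134 = 0.4701 → 47.01%.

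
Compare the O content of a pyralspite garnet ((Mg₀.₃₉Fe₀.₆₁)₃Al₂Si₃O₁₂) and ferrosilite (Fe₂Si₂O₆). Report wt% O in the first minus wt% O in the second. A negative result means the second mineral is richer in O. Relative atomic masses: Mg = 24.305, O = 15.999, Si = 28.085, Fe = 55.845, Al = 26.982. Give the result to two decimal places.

M((Mg₀.₃₉Fe₀.₆₁)₃Al₂Si₃O₁₂) = 460.840 g/mol, so wt% O = 191.988/460.840 × 100 = 41.66%.
M(Fe₂Si₂O₆) = 263.854 g/mol, so wt% O = 95.994/263.854 × 100 = 36.38%.
41.66 − 36.38 = 5.28 pp.

5.28 percentage points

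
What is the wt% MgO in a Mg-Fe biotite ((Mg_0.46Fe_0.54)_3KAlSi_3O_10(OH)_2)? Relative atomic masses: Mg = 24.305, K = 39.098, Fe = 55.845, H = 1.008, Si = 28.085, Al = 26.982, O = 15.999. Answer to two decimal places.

Formula mass = 468.349 g/mol.
1.38 Mg → 1.3800 mol MgO per formula unit; M(MgO) = 40.304, so MgO mass = 55.620 g.
55.620/468.349 × 100 = 11.88 wt%.

11.88 wt%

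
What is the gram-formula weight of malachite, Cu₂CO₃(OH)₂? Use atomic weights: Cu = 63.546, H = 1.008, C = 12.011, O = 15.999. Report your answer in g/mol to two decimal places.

The formula mass is the sum 2·63.546 + 1·12.011 + 5·15.999 + 2·1.008.

221.11 g/mol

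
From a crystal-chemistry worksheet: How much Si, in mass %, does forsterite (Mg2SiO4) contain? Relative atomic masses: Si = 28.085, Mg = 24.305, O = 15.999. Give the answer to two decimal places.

19.96 mass %

Molar mass of Mg2SiO4: 2·24.305 + 1·28.085 + 4·15.999 = 140.691 g/mol.
Mass of Si per formula unit: 1 × 28.085 = 28.085 g.
Weight fraction Si = 28.085 / 140.691 = 0.1996.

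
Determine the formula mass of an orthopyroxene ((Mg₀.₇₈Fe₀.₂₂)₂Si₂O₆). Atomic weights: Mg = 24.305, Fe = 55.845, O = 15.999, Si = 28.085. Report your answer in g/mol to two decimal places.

214.65 g/mol

The formula mass is the sum 1.56(24.305) + 0.44(55.845) + 2(28.085) + 6(15.999).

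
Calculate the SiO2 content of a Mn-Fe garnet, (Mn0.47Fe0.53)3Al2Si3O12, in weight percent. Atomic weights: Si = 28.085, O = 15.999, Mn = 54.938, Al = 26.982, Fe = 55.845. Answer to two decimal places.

36.31 wt%

M((Mn0.47Fe0.53)3Al2Si3O12) = 496.463 g/mol; M(SiO2) = 60.083 g/mol.
Moles SiO2 per formula unit = 3 Si ÷ 1 = 3.0000.
SiO2 fraction = (3.0000 × 60.083) / 496.463 = 180.249/496.463 = 0.3631.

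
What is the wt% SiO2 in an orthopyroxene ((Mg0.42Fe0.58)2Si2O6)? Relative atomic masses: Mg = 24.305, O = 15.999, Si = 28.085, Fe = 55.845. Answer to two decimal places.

50.63 wt%

M((Mg0.42Fe0.58)2Si2O6) = 237.360 g/mol; M(SiO2) = 60.083 g/mol.
Moles SiO2 per formula unit = 2 Si ÷ 1 = 2.0000.
SiO2 fraction = (2.0000 × 60.083) / 237.360 = 120.166/237.360 = 0.5063.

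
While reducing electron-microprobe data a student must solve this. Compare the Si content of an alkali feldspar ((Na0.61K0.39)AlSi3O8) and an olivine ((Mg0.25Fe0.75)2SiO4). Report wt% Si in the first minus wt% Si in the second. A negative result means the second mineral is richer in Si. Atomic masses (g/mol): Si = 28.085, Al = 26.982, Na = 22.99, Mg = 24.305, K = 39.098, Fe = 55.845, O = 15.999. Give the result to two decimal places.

Si in (Na0.61K0.39)AlSi3O8: molar mass 268.501 g/mol; 3×28.085 = 84.255 g → 31.38 wt%.
Si in (Mg0.25Fe0.75)2SiO4: molar mass 188.001 g/mol; 1×28.085 = 28.085 g → 14.94 wt%.
Difference = 31.38 − 14.94 = 16.44 percentage points.

16.44 percentage points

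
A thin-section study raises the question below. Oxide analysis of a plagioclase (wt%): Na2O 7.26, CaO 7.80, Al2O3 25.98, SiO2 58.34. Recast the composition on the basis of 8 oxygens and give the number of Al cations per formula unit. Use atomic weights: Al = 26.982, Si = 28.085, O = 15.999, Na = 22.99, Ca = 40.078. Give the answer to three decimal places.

1.376 Al apfu

Na2O (M=61.979): mol = 0.11714; Na = 0.23428, O = 0.11714.
CaO (M=56.077): mol = 0.13909; Ca = 0.13909, O = 0.13909.
Al2O3 (M=101.961): mol = 0.25480; Al = 0.50960, O = 0.76440.
SiO2 (M=60.083): mol = 0.97099; Si = 0.97099, O = 1.94198.
ΣO = 2.96261; factor = 8/ΣO = 2.70032.
Al apfu = 0.50960 × 2.70032 = 1.376.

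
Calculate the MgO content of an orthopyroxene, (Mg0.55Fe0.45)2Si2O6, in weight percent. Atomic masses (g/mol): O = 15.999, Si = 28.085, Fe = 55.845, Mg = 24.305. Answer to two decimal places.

19.35 wt%

Formula mass = 229.160 g/mol.
1.10 Mg → 1.1000 mol MgO per formula unit; M(MgO) = 40.304, so MgO mass = 44.334 g.
44.334/229.160 × 100 = 19.35 wt%.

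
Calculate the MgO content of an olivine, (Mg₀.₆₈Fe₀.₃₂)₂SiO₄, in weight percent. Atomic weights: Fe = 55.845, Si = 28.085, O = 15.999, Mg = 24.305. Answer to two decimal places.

Molar mass of (Mg₀.₆₈Fe₀.₃₂)₂SiO₄ = 1.36×24.305 + 0.64×55.845 + 1×28.085 + 4×15.999 = 160.877 g/mol.
Each formula unit contains 1.36 Mg, equivalent to 1.36/1 = 1.3600 mol MgO.
M(MgO) = 1×24.305 + 1×15.999 = 40.304 g/mol.
Mass of MgO per formula unit = 1.3600 × 40.304 = 54.813 g.
MgO wt% = 54.813 / 160.877 × 100 = 34.07%.

34.07 wt%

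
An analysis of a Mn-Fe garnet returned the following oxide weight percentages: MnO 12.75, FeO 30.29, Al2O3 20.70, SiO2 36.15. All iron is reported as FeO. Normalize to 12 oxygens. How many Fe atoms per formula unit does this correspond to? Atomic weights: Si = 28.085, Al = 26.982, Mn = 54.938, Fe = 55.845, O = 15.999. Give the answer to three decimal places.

2.096 Fe apfu

12.75 wt% MnO ÷ 70.937 g/mol = 0.17974 mol, giving 0.17974 Mn and 0.17974 O.
30.29 wt% FeO ÷ 71.844 g/mol = 0.42161 mol, giving 0.42161 Fe and 0.42161 O.
20.70 wt% Al2O3 ÷ 101.961 g/mol = 0.20302 mol, giving 0.40604 Al and 0.60906 O.
36.15 wt% SiO2 ÷ 60.083 g/mol = 0.60167 mol, giving 0.60167 Si and 1.20334 O.
Oxygen sums to 2.41375; scaling by 12/2.41375 = 4.97152 puts the formula on 12 O.
Fe: 0.42161 × 4.97152 = 2.096 atoms per formula unit.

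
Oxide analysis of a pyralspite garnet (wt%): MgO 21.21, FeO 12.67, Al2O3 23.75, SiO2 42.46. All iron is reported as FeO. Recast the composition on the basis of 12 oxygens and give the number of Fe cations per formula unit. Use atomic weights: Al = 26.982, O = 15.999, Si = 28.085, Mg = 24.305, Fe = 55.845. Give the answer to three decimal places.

0.752 Fe apfu

MgO (M=40.304): mol = 0.52625; Mg = 0.52625, O = 0.52625.
FeO (M=71.844): mol = 0.17635; Fe = 0.17635, O = 0.17635.
Al2O3 (M=101.961): mol = 0.23293; Al = 0.46586, O = 0.69879.
SiO2 (M=60.083): mol = 0.70669; Si = 0.70669, O = 1.41338.
ΣO = 2.81477; factor = 12/ΣO = 4.26323.
Fe apfu = 0.17635 × 4.26323 = 0.752.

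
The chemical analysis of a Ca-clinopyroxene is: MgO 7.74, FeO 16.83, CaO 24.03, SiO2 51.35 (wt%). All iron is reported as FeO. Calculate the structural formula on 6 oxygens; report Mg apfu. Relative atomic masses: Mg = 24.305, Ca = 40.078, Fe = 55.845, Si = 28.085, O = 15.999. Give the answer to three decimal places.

0.449 Mg apfu

MgO: 7.74/40.304 = 0.19204 mol → 0.19204 mol Mg, 0.19204 mol O.
FeO: 16.83/71.844 = 0.23426 mol → 0.23426 mol Fe, 0.23426 mol O.
CaO: 24.03/56.077 = 0.42852 mol → 0.42852 mol Ca, 0.42852 mol O.
SiO2: 51.35/60.083 = 0.85465 mol → 0.85465 mol Si, 1.70930 mol O.
Total oxygen = 2.56412 mol. Normalization factor = 6/2.56412 = 2.33998.
Mg per 6 O = 0.19204 × 2.33998 = 0.449.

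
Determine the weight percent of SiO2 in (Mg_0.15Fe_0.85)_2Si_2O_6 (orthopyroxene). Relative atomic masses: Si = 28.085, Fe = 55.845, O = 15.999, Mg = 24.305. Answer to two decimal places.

47.24 wt%

Molar mass of (Mg_0.15Fe_0.85)_2Si_2O_6 = 0.30*24.305 + 1.70*55.845 + 2*28.085 + 6*15.999 = 254.392 g/mol.
Each formula unit contains 2 Si, equivalent to 2/1 = 2.0000 mol SiO2.
M(SiO2) = 1×28.085 + 2×15.999 = 60.083 g/mol.
Mass of SiO2 per formula unit = 2.0000 × 60.083 = 120.166 g.
SiO2 wt% = 120.166 / 254.392 × 100 = 47.24%.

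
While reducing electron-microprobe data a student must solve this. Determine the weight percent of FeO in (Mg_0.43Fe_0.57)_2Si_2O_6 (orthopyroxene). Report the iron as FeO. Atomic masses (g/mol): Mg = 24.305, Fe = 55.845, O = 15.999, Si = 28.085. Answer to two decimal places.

M((Mg_0.43Fe_0.57)_2Si_2O_6) = 236.730 g/mol; M(FeO) = 71.844 g/mol.
Moles FeO per formula unit = 1.14 Fe ÷ 1 = 1.1400.
FeO fraction = (1.1400 × 71.844) / 236.730 = 81.902/236.730 = 0.3460.

34.60 wt%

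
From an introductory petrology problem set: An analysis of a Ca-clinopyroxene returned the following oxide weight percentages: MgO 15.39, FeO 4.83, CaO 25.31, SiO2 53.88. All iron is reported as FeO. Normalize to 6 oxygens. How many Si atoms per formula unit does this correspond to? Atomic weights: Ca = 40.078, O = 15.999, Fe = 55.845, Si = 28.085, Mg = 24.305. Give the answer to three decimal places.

1.997 Si apfu

MgO (M=40.304): mol = 0.38185; Mg = 0.38185, O = 0.38185.
FeO (M=71.844): mol = 0.06723; Fe = 0.06723, O = 0.06723.
CaO (M=56.077): mol = 0.45134; Ca = 0.45134, O = 0.45134.
SiO2 (M=60.083): mol = 0.89676; Si = 0.89676, O = 1.79352.
ΣO = 2.69394; factor = 6/ΣO = 2.22722.
Si apfu = 0.89676 × 2.22722 = 1.997.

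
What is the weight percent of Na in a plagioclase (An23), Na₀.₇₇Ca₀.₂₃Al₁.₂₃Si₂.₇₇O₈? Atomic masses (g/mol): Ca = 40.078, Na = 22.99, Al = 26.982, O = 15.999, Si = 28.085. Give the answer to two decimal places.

M(Na₀.₇₇Ca₀.₂₃Al₁.₂₃Si₂.₇₇O₈) = 265.896 g/mol.
Na contributes 0.77 × 22.99 = 17.702 g per mole.
17.702/265.896 = 0.0666 → 6.66%.

6.66 mass %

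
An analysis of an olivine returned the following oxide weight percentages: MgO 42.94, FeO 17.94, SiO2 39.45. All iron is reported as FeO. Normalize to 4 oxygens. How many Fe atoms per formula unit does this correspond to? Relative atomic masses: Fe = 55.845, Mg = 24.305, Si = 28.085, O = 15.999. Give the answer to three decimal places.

0.380 Fe apfu

MgO: 42.94/40.304 = 1.06540 mol → 1.06540 mol Mg, 1.06540 mol O.
FeO: 17.94/71.844 = 0.24971 mol → 0.24971 mol Fe, 0.24971 mol O.
SiO2: 39.45/60.083 = 0.65659 mol → 0.65659 mol Si, 1.31318 mol O.
Total oxygen = 2.62829 mol. Normalization factor = 4/2.62829 = 1.52190.
Fe per 4 O = 0.24971 × 1.52190 = 0.380.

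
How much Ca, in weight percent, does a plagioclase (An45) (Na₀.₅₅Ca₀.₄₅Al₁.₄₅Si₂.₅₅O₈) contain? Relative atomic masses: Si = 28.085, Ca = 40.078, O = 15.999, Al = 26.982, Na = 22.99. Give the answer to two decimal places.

6.69 weight percent

Molar mass of Na₀.₅₅Ca₀.₄₅Al₁.₄₅Si₂.₅₅O₈: 0.55*22.99 + 0.45*40.078 + 1.45*26.982 + 2.55*28.085 + 8*15.999 = 269.412 g/mol.
Mass of Ca per formula unit: 0.45 × 40.078 = 18.035 g.
Weight fraction Ca = 18.035 / 269.412 = 0.0669.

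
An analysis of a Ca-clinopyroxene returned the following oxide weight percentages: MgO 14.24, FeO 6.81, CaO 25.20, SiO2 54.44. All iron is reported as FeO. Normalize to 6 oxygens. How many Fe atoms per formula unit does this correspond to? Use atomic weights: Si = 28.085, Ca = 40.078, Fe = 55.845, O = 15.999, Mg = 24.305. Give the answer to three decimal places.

14.24 wt% MgO ÷ 40.304 g/mol = 0.35331 mol, giving 0.35331 Mg and 0.35331 O.
6.81 wt% FeO ÷ 71.844 g/mol = 0.09479 mol, giving 0.09479 Fe and 0.09479 O.
25.20 wt% CaO ÷ 56.077 g/mol = 0.44938 mol, giving 0.44938 Ca and 0.44938 O.
54.44 wt% SiO2 ÷ 60.083 g/mol = 0.90608 mol, giving 0.90608 Si and 1.81216 O.
Oxygen sums to 2.70964; scaling by 6/2.70964 = 2.21432 puts the formula on 6 O.
Fe: 0.09479 × 2.21432 = 0.210 atoms per formula unit.

0.210 Fe apfu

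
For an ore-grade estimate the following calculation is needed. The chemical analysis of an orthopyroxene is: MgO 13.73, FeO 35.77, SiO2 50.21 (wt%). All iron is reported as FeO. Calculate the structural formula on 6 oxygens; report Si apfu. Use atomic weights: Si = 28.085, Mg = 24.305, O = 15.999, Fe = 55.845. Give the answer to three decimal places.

MgO: 13.73/40.304 = 0.34066 mol → 0.34066 mol Mg, 0.34066 mol O.
FeO: 35.77/71.844 = 0.49788 mol → 0.49788 mol Fe, 0.49788 mol O.
SiO2: 50.21/60.083 = 0.83568 mol → 0.83568 mol Si, 1.67136 mol O.
Total oxygen = 2.50990 mol. Normalization factor = 6/2.50990 = 2.39053.
Si per 6 O = 0.83568 × 2.39053 = 1.998.

1.998 Si apfu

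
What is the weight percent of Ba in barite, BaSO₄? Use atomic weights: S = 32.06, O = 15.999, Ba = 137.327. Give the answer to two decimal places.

Molar mass of BaSO₄: 1*137.327 + 1*32.06 + 4*15.999 = 233.383 g/mol.
Mass of Ba per formula unit: 1 × 137.327 = 137.327 g.
Weight fraction Ba = 137.327 / 233.383 = 0.5884.

58.84 weight percent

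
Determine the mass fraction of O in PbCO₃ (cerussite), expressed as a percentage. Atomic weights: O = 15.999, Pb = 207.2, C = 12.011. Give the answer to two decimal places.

17.96 weight percent

M(PbCO₃) = 267.208 g/mol.
O contributes 3 × 15.999 = 47.997 g per mole.
47.997/267.208 = 0.1796 → 17.96%.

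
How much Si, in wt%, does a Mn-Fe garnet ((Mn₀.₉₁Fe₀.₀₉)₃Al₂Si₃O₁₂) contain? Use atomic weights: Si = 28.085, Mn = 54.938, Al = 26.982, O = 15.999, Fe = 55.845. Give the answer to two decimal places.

Molar mass of (Mn₀.₉₁Fe₀.₀₉)₃Al₂Si₃O₁₂: 2.73×54.938 + 0.27×55.845 + 2×26.982 + 3×28.085 + 12×15.999 = 495.266 g/mol.
Mass of Si per formula unit: 3 × 28.085 = 84.255 g.
Weight fraction Si = 84.255 / 495.266 = 0.1701.

17.01 wt%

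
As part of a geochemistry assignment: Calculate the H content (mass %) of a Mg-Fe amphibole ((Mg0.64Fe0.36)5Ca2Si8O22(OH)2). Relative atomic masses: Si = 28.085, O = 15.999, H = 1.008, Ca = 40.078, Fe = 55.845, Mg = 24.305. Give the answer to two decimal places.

M((Mg0.64Fe0.36)5Ca2Si8O22(OH)2) = 869.125 g/mol.
H contributes 2 × 1.008 = 2.016 g per mole.
2.016/869.125 = 0.0023 → 0.23%.

0.23 mass %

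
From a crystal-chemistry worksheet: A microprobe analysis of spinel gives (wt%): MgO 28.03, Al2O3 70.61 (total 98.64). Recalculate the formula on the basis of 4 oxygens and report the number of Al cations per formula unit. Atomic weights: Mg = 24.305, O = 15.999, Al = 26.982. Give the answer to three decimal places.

1.998 Al apfu

28.03 wt% MgO ÷ 40.304 g/mol = 0.69546 mol, giving 0.69546 Mg and 0.69546 O.
70.61 wt% Al2O3 ÷ 101.961 g/mol = 0.69252 mol, giving 1.38504 Al and 2.07756 O.
Oxygen sums to 2.77302; scaling by 4/2.77302 = 1.44247 puts the formula on 4 O.
Al: 1.38504 × 1.44247 = 1.998 atoms per formula unit.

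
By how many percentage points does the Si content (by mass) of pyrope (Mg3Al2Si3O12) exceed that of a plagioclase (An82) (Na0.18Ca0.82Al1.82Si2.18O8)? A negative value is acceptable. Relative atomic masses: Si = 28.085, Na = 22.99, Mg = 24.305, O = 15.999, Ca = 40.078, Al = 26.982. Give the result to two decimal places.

-1.34 percentage points

Si in Mg3Al2Si3O12: molar mass 403.122 g/mol; 3×28.085 = 84.255 g → 20.90 wt%.
Si in Na0.18Ca0.82Al1.82Si2.18O8: molar mass 275.327 g/mol; 2.18×28.085 = 61.225 g → 22.24 wt%.
Difference = 20.90 − 22.24 = -1.34 percentage points.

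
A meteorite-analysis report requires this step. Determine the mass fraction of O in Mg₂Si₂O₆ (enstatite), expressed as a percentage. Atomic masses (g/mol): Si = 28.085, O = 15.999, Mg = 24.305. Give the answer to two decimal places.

Formula mass = 2·24.305 + 2·28.085 + 6·15.999 = 200.774 g/mol, of which 95.994 g is O.
So O makes up 95.994/200.774 = 0.4781 of the mass, i.e. 47.81%.

47.81 wt%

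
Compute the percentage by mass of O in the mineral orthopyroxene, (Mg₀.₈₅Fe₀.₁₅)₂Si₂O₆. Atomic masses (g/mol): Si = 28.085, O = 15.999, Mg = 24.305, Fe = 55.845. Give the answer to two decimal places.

Molar mass of (Mg₀.₈₅Fe₀.₁₅)₂Si₂O₆: 1.70*24.305 + 0.30*55.845 + 2*28.085 + 6*15.999 = 210.236 g/mol.
Mass of O per formula unit: 6 × 15.999 = 95.994 g.
Weight fraction O = 95.994 / 210.236 = 0.4566.

45.66 wt%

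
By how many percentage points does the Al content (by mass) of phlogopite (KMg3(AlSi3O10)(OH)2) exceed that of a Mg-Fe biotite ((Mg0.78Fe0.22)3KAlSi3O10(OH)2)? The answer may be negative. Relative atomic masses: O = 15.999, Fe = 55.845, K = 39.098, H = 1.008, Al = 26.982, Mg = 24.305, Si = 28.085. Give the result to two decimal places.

0.31 percentage points

First mineral: 26.982 g Al in 417.254 g formula = 6.47 wt% Al.
Second mineral: 26.982 g Al in 438.070 g formula = 6.16 wt% Al.
6.47% − 6.16% gives a difference of 0.31 percentage points.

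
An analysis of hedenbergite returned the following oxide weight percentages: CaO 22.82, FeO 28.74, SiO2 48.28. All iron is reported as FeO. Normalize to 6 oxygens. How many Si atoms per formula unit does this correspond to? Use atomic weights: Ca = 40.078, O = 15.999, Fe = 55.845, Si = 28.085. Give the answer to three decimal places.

CaO (M=56.077): mol = 0.40694; Ca = 0.40694, O = 0.40694.
FeO (M=71.844): mol = 0.40003; Fe = 0.40003, O = 0.40003.
SiO2 (M=60.083): mol = 0.80356; Si = 0.80356, O = 1.60712.
ΣO = 2.41409; factor = 6/ΣO = 2.48541.
Si apfu = 0.80356 × 2.48541 = 1.997.

1.997 Si apfu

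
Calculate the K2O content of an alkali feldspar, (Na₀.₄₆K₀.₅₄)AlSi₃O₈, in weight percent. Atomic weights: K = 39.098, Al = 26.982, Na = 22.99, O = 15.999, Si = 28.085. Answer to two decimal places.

M((Na₀.₄₆K₀.₅₄)AlSi₃O₈) = 270.917 g/mol; M(K2O) = 94.195 g/mol.
Moles K2O per formula unit = 0.54 K ÷ 2 = 0.2700.
K2O fraction = (0.2700 × 94.195) / 270.917 = 25.433/270.917 = 0.0939.

9.39 wt%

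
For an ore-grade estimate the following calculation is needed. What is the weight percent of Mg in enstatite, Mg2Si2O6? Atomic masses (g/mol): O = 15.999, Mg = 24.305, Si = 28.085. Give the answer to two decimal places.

Formula mass = 2×24.305 + 2×28.085 + 6×15.999 = 200.774 g/mol, of which 48.610 g is Mg.
So Mg makes up 48.610/200.774 = 0.2421 of the mass, i.e. 24.21%.

24.21 weight percent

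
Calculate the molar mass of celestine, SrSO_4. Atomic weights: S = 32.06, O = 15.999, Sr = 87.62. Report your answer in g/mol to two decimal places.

M = 1*87.62 + 1*32.06 + 4*15.999

183.68 g/mol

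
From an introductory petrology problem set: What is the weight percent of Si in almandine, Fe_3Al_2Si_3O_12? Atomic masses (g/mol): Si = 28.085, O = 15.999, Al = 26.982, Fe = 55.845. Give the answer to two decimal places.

16.93 weight percent

Molar mass of Fe_3Al_2Si_3O_12: 3*55.845 + 2*26.982 + 3*28.085 + 12*15.999 = 497.742 g/mol.
Mass of Si per formula unit: 3 × 28.085 = 84.255 g.
Weight fraction Si = 84.255 / 497.742 = 0.1693.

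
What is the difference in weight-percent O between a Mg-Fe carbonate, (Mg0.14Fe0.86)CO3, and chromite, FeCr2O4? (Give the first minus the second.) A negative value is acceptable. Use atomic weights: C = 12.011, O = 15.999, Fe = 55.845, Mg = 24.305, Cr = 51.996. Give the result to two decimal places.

14.48 percentage points

First mineral: 47.997 g O in 111.437 g formula = 43.07 wt% O.
Second mineral: 63.996 g O in 223.833 g formula = 28.59 wt% O.
43.07% − 28.59% gives a difference of 14.48 percentage points.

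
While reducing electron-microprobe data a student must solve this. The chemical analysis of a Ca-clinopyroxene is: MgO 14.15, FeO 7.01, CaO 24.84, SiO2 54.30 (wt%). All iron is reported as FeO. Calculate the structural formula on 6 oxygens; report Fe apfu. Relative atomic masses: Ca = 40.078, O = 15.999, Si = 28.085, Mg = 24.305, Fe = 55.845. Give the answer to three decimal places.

14.15 wt% MgO ÷ 40.304 g/mol = 0.35108 mol, giving 0.35108 Mg and 0.35108 O.
7.01 wt% FeO ÷ 71.844 g/mol = 0.09757 mol, giving 0.09757 Fe and 0.09757 O.
24.84 wt% CaO ÷ 56.077 g/mol = 0.44296 mol, giving 0.44296 Ca and 0.44296 O.
54.30 wt% SiO2 ÷ 60.083 g/mol = 0.90375 mol, giving 0.90375 Si and 1.80750 O.
Oxygen sums to 2.69911; scaling by 6/2.69911 = 2.22295 puts the formula on 6 O.
Fe: 0.09757 × 2.22295 = 0.217 atoms per formula unit.

0.217 Fe apfu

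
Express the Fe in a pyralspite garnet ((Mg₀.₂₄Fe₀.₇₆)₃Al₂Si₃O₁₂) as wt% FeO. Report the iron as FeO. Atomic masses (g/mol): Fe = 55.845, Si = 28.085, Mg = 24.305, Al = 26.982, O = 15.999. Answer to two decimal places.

Formula mass = 475.033 g/mol.
2.28 Fe → 2.2800 mol FeO per formula unit; M(FeO) = 71.844, so FeO mass = 163.804 g.
163.804/475.033 × 100 = 34.48 wt%.

34.48 wt%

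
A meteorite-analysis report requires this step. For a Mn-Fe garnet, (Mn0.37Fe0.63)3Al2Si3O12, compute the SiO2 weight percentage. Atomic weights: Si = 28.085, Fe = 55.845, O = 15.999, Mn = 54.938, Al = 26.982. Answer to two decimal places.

Formula mass = 496.735 g/mol.
3 Si → 3.0000 mol SiO2 per formula unit; M(SiO2) = 60.083, so SiO2 mass = 180.249 g.
180.249/496.735 × 100 = 36.29 wt%.

36.29 wt%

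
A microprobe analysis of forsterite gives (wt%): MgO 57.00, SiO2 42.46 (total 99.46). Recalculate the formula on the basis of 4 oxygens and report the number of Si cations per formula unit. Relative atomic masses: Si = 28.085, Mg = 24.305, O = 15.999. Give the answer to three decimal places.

1.000 Si apfu

MgO: 57.00/40.304 = 1.41425 mol → 1.41425 mol Mg, 1.41425 mol O.
SiO2: 42.46/60.083 = 0.70669 mol → 0.70669 mol Si, 1.41338 mol O.
Total oxygen = 2.82763 mol. Normalization factor = 4/2.82763 = 1.41461.
Si per 4 O = 0.70669 × 1.41461 = 1.000.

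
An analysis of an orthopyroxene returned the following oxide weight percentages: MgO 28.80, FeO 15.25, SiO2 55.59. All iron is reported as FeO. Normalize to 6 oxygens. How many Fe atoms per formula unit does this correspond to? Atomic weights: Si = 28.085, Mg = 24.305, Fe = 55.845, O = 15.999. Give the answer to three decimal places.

0.459 Fe apfu

MgO: 28.80/40.304 = 0.71457 mol → 0.71457 mol Mg, 0.71457 mol O.
FeO: 15.25/71.844 = 0.21227 mol → 0.21227 mol Fe, 0.21227 mol O.
SiO2: 55.59/60.083 = 0.92522 mol → 0.92522 mol Si, 1.85044 mol O.
Total oxygen = 2.77728 mol. Normalization factor = 6/2.77728 = 2.16039.
Fe per 6 O = 0.21227 × 2.16039 = 0.459.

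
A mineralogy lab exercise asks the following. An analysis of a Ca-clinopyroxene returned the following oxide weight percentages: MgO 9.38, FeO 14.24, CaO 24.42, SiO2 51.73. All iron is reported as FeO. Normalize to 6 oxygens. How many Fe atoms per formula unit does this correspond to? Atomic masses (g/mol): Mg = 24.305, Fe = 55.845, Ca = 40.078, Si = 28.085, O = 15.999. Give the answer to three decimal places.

9.38 wt% MgO ÷ 40.304 g/mol = 0.23273 mol, giving 0.23273 Mg and 0.23273 O.
14.24 wt% FeO ÷ 71.844 g/mol = 0.19821 mol, giving 0.19821 Fe and 0.19821 O.
24.42 wt% CaO ÷ 56.077 g/mol = 0.43547 mol, giving 0.43547 Ca and 0.43547 O.
51.73 wt% SiO2 ÷ 60.083 g/mol = 0.86098 mol, giving 0.86098 Si and 1.72196 O.
Oxygen sums to 2.58837; scaling by 6/2.58837 = 2.31806 puts the formula on 6 O.
Fe: 0.19821 × 2.31806 = 0.459 atoms per formula unit.

0.459 Fe apfu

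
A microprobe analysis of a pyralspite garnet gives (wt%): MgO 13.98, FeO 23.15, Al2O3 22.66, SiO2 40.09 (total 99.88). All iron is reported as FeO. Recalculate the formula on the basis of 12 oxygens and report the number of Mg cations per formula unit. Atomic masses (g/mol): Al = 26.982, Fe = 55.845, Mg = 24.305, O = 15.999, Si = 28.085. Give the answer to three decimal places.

1.559 Mg apfu

MgO (M=40.304): mol = 0.34686; Mg = 0.34686, O = 0.34686.
FeO (M=71.844): mol = 0.32223; Fe = 0.32223, O = 0.32223.
Al2O3 (M=101.961): mol = 0.22224; Al = 0.44448, O = 0.66672.
SiO2 (M=60.083): mol = 0.66724; Si = 0.66724, O = 1.33448.
ΣO = 2.67029; factor = 12/ΣO = 4.49389.
Mg apfu = 0.34686 × 4.49389 = 1.559.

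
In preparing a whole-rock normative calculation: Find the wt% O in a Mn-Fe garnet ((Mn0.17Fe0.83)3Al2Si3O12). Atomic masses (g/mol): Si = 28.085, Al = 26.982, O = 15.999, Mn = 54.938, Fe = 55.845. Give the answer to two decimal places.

Molar mass of (Mn0.17Fe0.83)3Al2Si3O12: 0.51·54.938 + 2.49·55.845 + 2·26.982 + 3·28.085 + 12·15.999 = 497.279 g/mol.
Mass of O per formula unit: 12 × 15.999 = 191.988 g.
Weight fraction O = 191.988 / 497.279 = 0.3861.

38.61 mass %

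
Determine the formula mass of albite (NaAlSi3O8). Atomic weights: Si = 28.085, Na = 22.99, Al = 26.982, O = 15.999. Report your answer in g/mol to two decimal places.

Na: 1 × 22.99 = 22.9900
Al: 1 × 26.982 = 26.9820
Si: 3 × 28.085 = 84.2550
O: 8 × 15.999 = 127.9920
Summing the contributions gives the formula mass.

262.22 g/mol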